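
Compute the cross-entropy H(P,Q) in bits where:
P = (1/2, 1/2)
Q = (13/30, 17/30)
1.0129 bits

Cross-entropy: H(P,Q) = -Σ p(x) log q(x)

Alternatively: H(P,Q) = H(P) + D_KL(P||Q)
H(P) = 1.0000 bits
D_KL(P||Q) = 0.0129 bits

H(P,Q) = 1.0000 + 0.0129 = 1.0129 bits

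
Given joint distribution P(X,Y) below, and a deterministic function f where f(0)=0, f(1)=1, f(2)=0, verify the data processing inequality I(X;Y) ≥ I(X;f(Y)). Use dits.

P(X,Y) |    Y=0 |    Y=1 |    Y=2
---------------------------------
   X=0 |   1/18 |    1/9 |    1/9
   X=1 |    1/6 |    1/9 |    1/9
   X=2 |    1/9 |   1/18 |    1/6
I(X;Y) = 0.0172, I(X;f(Y)) = 0.0091, inequality holds: 0.0172 ≥ 0.0091

Data Processing Inequality: For any Markov chain X → Y → Z, we have I(X;Y) ≥ I(X;Z).

Here Z = f(Y) is a deterministic function of Y, forming X → Y → Z.

Original I(X;Y) = 0.0172 dits

After applying f:
P(X,Z) where Z=f(Y):
- P(X,Z=0) = P(X,Y=0) + P(X,Y=2)
- P(X,Z=1) = P(X,Y=1)

I(X;Z) = I(X;f(Y)) = 0.0091 dits

Verification: 0.0172 ≥ 0.0091 ✓

Information cannot be created by processing; the function f can only lose information about X.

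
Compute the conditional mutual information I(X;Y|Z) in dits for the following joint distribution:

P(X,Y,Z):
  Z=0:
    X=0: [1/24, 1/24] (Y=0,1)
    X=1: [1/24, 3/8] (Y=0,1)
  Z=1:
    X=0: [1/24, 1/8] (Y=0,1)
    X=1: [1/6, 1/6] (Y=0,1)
0.0204 dits

Conditional mutual information: I(X;Y|Z) = H(X|Z) + H(Y|Z) - H(X,Y|Z)

H(Z) = 0.3010
H(X,Z) = 0.5371 → H(X|Z) = 0.2361
H(Y,Z) = 0.5464 → H(Y|Z) = 0.2453
H(X,Y,Z) = 0.7620 → H(X,Y|Z) = 0.4610

I(X;Y|Z) = 0.2361 + 0.2453 - 0.4610 = 0.0204 dits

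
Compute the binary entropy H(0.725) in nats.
0.5882 nats

The binary entropy function is:
H(p) = -p log(p) - (1-p) log(1-p)

H(0.725) = -0.725 × log_e(0.725) - 0.275 × log_e(0.275)
H(0.725) = 0.5882 nats

Note: Binary entropy is maximized at p=0.5 (H=1 bit) and minimized at p=0 or p=1 (H=0).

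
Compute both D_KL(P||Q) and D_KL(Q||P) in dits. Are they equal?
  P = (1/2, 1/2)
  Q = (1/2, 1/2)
D_KL(P||Q) = 0.0000, D_KL(Q||P) = 0.0000

KL divergence is not symmetric: D_KL(P||Q) ≠ D_KL(Q||P) in general.

D_KL(P||Q) = 0.0000 dits
D_KL(Q||P) = 0.0000 dits

In this case they happen to be equal (to 4 decimal places).

This asymmetry is why KL divergence is not a true distance metric.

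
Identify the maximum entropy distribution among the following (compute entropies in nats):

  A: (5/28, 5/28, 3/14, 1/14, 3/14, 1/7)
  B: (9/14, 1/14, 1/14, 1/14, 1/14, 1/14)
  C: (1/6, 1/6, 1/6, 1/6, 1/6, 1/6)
C

For a discrete distribution over n outcomes, entropy is maximized by the uniform distribution.

Computing entropies:
H(A) = 1.7420 nats
H(B) = 1.2266 nats
H(C) = 1.7918 nats

The uniform distribution (where all probabilities equal 1/6) achieves the maximum entropy of log_e(6) = 1.7918 nats.

Distribution C has the highest entropy.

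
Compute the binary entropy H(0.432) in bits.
0.9866 bits

The binary entropy function is:
H(p) = -p log(p) - (1-p) log(1-p)

H(0.432) = -0.432 × log_2(0.432) - 0.568 × log_2(0.568)
H(0.432) = 0.9866 bits

Note: Binary entropy is maximized at p=0.5 (H=1 bit) and minimized at p=0 or p=1 (H=0).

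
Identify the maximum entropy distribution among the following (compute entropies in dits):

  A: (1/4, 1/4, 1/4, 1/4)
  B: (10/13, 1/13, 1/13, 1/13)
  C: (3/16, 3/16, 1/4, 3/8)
A

For a discrete distribution over n outcomes, entropy is maximized by the uniform distribution.

Computing entropies:
H(A) = 0.6021 dits
H(B) = 0.3447 dits
H(C) = 0.5829 dits

The uniform distribution (where all probabilities equal 1/4) achieves the maximum entropy of log_10(4) = 0.6021 dits.

Distribution A has the highest entropy.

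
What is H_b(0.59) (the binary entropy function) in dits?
0.2940 dits

The binary entropy function is:
H(p) = -p log(p) - (1-p) log(1-p)

H(0.59) = -0.59 × log_10(0.59) - 0.41 × log_10(0.41)
H(0.59) = 0.2940 dits

Note: Binary entropy is maximized at p=0.5 (H=1 bit) and minimized at p=0 or p=1 (H=0).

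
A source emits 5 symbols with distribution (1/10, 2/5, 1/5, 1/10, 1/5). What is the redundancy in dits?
0.0602 dits

Redundancy measures how far a source is from maximum entropy:
R = H_max - H(X)

Maximum entropy for 5 symbols: H_max = log_10(5) = 0.6990 dits
Actual entropy: H(X) = 0.6388 dits
Redundancy: R = 0.6990 - 0.6388 = 0.0602 dits

This redundancy represents potential for compression: the source could be compressed by 0.0602 dits per symbol.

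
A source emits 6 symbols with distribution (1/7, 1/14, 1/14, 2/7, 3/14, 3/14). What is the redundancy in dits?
0.0515 dits

Redundancy measures how far a source is from maximum entropy:
R = H_max - H(X)

Maximum entropy for 6 symbols: H_max = log_10(6) = 0.7782 dits
Actual entropy: H(X) = 0.7266 dits
Redundancy: R = 0.7782 - 0.7266 = 0.0515 dits

This redundancy represents potential for compression: the source could be compressed by 0.0515 dits per symbol.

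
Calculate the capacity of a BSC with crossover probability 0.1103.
0.4992 bits

For a binary symmetric channel (BSC) with error probability p:
Capacity C = 1 - H(p) bits per symbol

where H(p) = -p log₂(p) - (1-p) log₂(1-p) is the binary entropy function.

H(0.1103) = 0.5008 bits
C = 1 - 0.5008 = 0.4992 bits per symbol

This means we can reliably transmit up to 0.4992 bits of information per channel use.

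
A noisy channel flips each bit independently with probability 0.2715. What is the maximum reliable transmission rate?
0.1564 bits

For a binary symmetric channel (BSC) with error probability p:
Capacity C = 1 - H(p) bits per symbol

where H(p) = -p log₂(p) - (1-p) log₂(1-p) is the binary entropy function.

H(0.2715) = 0.8436 bits
C = 1 - 0.8436 = 0.1564 bits per symbol

This means we can reliably transmit up to 0.1564 bits of information per channel use.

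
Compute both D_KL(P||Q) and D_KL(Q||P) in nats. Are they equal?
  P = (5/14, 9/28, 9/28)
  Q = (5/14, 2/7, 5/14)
D_KL(P||Q) = 0.0040, D_KL(Q||P) = 0.0040

KL divergence is not symmetric: D_KL(P||Q) ≠ D_KL(Q||P) in general.

D_KL(P||Q) = 0.0040 nats
D_KL(Q||P) = 0.0040 nats

In this case they happen to be equal (to 4 decimal places).

This asymmetry is why KL divergence is not a true distance metric.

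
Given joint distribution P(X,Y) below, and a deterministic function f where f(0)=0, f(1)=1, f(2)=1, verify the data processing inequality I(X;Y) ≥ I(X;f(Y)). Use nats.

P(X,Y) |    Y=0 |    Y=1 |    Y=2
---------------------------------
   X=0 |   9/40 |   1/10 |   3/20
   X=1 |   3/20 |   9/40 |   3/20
I(X;Y) = 0.0310, I(X;f(Y)) = 0.0189, inequality holds: 0.0310 ≥ 0.0189

Data Processing Inequality: For any Markov chain X → Y → Z, we have I(X;Y) ≥ I(X;Z).

Here Z = f(Y) is a deterministic function of Y, forming X → Y → Z.

Original I(X;Y) = 0.0310 nats

After applying f:
P(X,Z) where Z=f(Y):
- P(X,Z=0) = P(X,Y=0)
- P(X,Z=1) = P(X,Y=1) + P(X,Y=2)

I(X;Z) = I(X;f(Y)) = 0.0189 nats

Verification: 0.0310 ≥ 0.0189 ✓

Information cannot be created by processing; the function f can only lose information about X.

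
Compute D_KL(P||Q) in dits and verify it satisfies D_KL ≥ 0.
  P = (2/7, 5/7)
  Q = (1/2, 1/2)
0.0412 dits

KL divergence satisfies the Gibbs inequality: D_KL(P||Q) ≥ 0 for all distributions P, Q.

D_KL(P||Q) = Σ p(x) log(p(x)/q(x))
Term by term:
  x=0: 2/7 × log_10[(2/7)/(1/2)] = -0.0694
  x=1: 5/7 × log_10[(5/7)/(1/2)] = 0.1106
D_KL(P||Q) = 0.0412 dits

D_KL(P||Q) = 0.0412 ≥ 0 ✓

This non-negativity is a fundamental property: relative entropy cannot be negative because it measures how different Q is from P.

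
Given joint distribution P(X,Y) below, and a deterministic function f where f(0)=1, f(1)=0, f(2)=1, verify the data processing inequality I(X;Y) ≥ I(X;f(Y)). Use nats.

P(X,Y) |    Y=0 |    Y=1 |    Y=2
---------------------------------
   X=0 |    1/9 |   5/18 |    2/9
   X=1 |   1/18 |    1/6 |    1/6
I(X;Y) = 0.0026, I(X;f(Y)) = 0.0003, inequality holds: 0.0026 ≥ 0.0003

Data Processing Inequality: For any Markov chain X → Y → Z, we have I(X;Y) ≥ I(X;Z).

Here Z = f(Y) is a deterministic function of Y, forming X → Y → Z.

Original I(X;Y) = 0.0026 nats

After applying f:
P(X,Z) where Z=f(Y):
- P(X,Z=0) = P(X,Y=1)
- P(X,Z=1) = P(X,Y=0) + P(X,Y=2)

I(X;Z) = I(X;f(Y)) = 0.0003 nats

Verification: 0.0026 ≥ 0.0003 ✓

Information cannot be created by processing; the function f can only lose information about X.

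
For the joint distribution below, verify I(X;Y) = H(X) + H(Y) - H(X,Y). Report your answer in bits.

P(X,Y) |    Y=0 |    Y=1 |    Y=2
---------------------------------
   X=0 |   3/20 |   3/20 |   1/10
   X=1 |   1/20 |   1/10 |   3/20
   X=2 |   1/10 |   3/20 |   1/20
I(X;Y) = 0.0710 bits

Mutual information has multiple equivalent forms:
- I(X;Y) = H(X) - H(X|Y)
- I(X;Y) = H(Y) - H(Y|X)
- I(X;Y) = H(X) + H(Y) - H(X,Y)

Computing all quantities:
H(X) = 1.5710, H(Y) = 1.5710, H(X,Y) = 3.0710
H(X|Y) = 1.5000, H(Y|X) = 1.5000

Verification:
H(X) - H(X|Y) = 1.5710 - 1.5000 = 0.0710
H(Y) - H(Y|X) = 1.5710 - 1.5000 = 0.0710
H(X) + H(Y) - H(X,Y) = 1.5710 + 1.5710 - 3.0710 = 0.0710

All forms give I(X;Y) = 0.0710 bits. ✓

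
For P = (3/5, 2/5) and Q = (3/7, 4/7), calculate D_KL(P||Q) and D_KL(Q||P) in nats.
D_KL(P||Q) = 0.0592, D_KL(Q||P) = 0.0596

KL divergence is not symmetric: D_KL(P||Q) ≠ D_KL(Q||P) in general.

D_KL(P||Q) = 0.0592 nats
D_KL(Q||P) = 0.0596 nats

No, they are not equal!

This asymmetry is why KL divergence is not a true distance metric.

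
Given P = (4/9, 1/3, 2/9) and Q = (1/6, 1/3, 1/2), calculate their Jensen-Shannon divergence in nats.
0.0602 nats

Jensen-Shannon divergence is:
JSD(P||Q) = 0.5 × D_KL(P||M) + 0.5 × D_KL(Q||M)
where M = 0.5 × (P + Q) is the mixture distribution.

M = 0.5 × (4/9, 1/3, 2/9) + 0.5 × (1/6, 1/3, 1/2) = (11/36, 1/3, 13/36)

D_KL(P||M) = 0.0586 nats
D_KL(Q||M) = 0.0617 nats

JSD(P||Q) = 0.5 × 0.0586 + 0.5 × 0.0617 = 0.0602 nats

Unlike KL divergence, JSD is symmetric and bounded: 0 ≤ JSD ≤ log(2).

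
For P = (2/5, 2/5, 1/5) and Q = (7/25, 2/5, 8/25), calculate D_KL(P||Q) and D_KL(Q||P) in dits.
D_KL(P||Q) = 0.0211, D_KL(Q||P) = 0.0219

KL divergence is not symmetric: D_KL(P||Q) ≠ D_KL(Q||P) in general.

D_KL(P||Q) = 0.0211 dits
D_KL(Q||P) = 0.0219 dits

No, they are not equal!

This asymmetry is why KL divergence is not a true distance metric.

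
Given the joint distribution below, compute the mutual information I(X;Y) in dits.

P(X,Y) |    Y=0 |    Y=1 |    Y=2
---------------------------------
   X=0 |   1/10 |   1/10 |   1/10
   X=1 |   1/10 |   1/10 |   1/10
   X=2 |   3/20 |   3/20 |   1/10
0.0017 dits

Mutual information: I(X;Y) = H(X) + H(Y) - H(X,Y)

Marginals:
P(X) = (3/10, 3/10, 2/5), H(X) = 0.4729 dits
P(Y) = (7/20, 7/20, 3/10), H(Y) = 0.4760 dits

Joint entropy: H(X,Y) = 0.9472 dits

I(X;Y) = 0.4729 + 0.4760 - 0.9472 = 0.0017 dits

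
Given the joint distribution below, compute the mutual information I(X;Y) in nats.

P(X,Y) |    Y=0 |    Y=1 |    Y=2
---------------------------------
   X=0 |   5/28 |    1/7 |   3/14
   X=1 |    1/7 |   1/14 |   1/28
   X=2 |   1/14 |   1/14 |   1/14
0.0341 nats

Mutual information: I(X;Y) = H(X) + H(Y) - H(X,Y)

Marginals:
P(X) = (15/28, 1/4, 3/14), H(X) = 1.0110 nats
P(Y) = (11/28, 2/7, 9/28), H(Y) = 1.0898 nats

Joint entropy: H(X,Y) = 2.0667 nats

I(X;Y) = 1.0110 + 1.0898 - 2.0667 = 0.0341 nats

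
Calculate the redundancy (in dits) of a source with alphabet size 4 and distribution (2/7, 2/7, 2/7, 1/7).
0.0150 dits

Redundancy measures how far a source is from maximum entropy:
R = H_max - H(X)

Maximum entropy for 4 symbols: H_max = log_10(4) = 0.6021 dits
Actual entropy: H(X) = 0.5871 dits
Redundancy: R = 0.6021 - 0.5871 = 0.0150 dits

This redundancy represents potential for compression: the source could be compressed by 0.0150 dits per symbol.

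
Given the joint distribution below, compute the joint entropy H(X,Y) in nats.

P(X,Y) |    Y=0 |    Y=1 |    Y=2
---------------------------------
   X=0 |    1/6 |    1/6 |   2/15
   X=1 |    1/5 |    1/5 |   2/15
1.7783 nats

Joint entropy is H(X,Y) = -Σ_{x,y} p(x,y) log p(x,y).

Summing over all non-zero entries:
H(X,Y) = -[1/6·log_e(1/6) + 1/6·log_e(1/6) + 2/15·log_e(2/15) + 1/5·log_e(1/5) + 1/5·log_e(1/5) + 2/15·log_e(2/15)]
H(X,Y) = 1.7783 nats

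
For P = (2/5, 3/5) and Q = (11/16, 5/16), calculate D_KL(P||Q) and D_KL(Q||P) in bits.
D_KL(P||Q) = 0.2521, D_KL(Q||P) = 0.2431

KL divergence is not symmetric: D_KL(P||Q) ≠ D_KL(Q||P) in general.

D_KL(P||Q) = 0.2521 bits
D_KL(Q||P) = 0.2431 bits

No, they are not equal!

This asymmetry is why KL divergence is not a true distance metric.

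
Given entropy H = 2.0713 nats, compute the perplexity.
7.9351

Perplexity is e^H (or exp(H) for natural log).

H = 2.0713 nats
Perplexity = e^2.0713 = 7.9351

Interpretation: The model's uncertainty is equivalent to choosing uniformly among 7.9 options.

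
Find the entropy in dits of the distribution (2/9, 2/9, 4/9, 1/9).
0.5529 dits

Shannon entropy is H(X) = -Σ p(x) log p(x).

For P = (2/9, 2/9, 4/9, 1/9):
H = -2/9 × log_10(2/9) -2/9 × log_10(2/9) -4/9 × log_10(4/9) -1/9 × log_10(1/9)
H = 0.5529 dits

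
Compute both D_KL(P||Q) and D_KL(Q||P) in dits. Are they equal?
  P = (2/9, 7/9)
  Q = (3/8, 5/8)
D_KL(P||Q) = 0.0234, D_KL(Q||P) = 0.0259

KL divergence is not symmetric: D_KL(P||Q) ≠ D_KL(Q||P) in general.

D_KL(P||Q) = 0.0234 dits
D_KL(Q||P) = 0.0259 dits

No, they are not equal!

This asymmetry is why KL divergence is not a true distance metric.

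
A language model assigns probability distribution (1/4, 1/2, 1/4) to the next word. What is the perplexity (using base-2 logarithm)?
2.8284

Perplexity is 2^H (or exp(H) for natural log).

First, H = -Σ p log p = 1.5000 bits
Perplexity = 2^1.5000 = 2.8284

Interpretation: The model's uncertainty is equivalent to choosing uniformly among 2.8 options.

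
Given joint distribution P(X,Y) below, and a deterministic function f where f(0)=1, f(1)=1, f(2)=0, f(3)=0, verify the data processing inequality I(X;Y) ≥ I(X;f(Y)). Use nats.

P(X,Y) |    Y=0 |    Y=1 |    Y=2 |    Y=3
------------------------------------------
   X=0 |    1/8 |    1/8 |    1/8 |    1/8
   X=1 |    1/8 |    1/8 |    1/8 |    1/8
I(X;Y) = 0.0000, I(X;f(Y)) = 0.0000, inequality holds: 0.0000 ≥ 0.0000

Data Processing Inequality: For any Markov chain X → Y → Z, we have I(X;Y) ≥ I(X;Z).

Here Z = f(Y) is a deterministic function of Y, forming X → Y → Z.

Original I(X;Y) = 0.0000 nats

After applying f:
P(X,Z) where Z=f(Y):
- P(X,Z=0) = P(X,Y=2) + P(X,Y=3)
- P(X,Z=1) = P(X,Y=0) + P(X,Y=1)

I(X;Z) = I(X;f(Y)) = 0.0000 nats

Verification: 0.0000 ≥ 0.0000 ✓

Information cannot be created by processing; the function f can only lose information about X.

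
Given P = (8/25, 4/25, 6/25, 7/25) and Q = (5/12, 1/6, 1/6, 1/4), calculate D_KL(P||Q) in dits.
0.0123 dits

KL divergence: D_KL(P||Q) = Σ p(x) log(p(x)/q(x))

Computing term by term:
  x=0: 8/25 × log_10[(8/25)/(5/12)] = 8/25 × -0.1146 = -0.0367
  x=1: 4/25 × log_10[(4/25)/(1/6)] = 4/25 × -0.0177 = -0.0028
  x=2: 6/25 × log_10[(6/25)/(1/6)] = 6/25 × 0.1584 = 0.0380
  x=3: 7/25 × log_10[(7/25)/(1/4)] = 7/25 × 0.0492 = 0.0138

D_KL(P||Q) = 0.0123 dits

Note: KL divergence is always non-negative and equals 0 iff P = Q.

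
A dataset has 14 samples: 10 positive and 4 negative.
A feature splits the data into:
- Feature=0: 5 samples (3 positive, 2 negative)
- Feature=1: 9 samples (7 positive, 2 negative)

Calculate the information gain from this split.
0.0251 bits

Information Gain = H(Y) - H(Y|Feature)

Before split:
P(positive) = 10/14 = 0.7143
H(Y) = 0.8631 bits

After split:
Feature=0: H = 0.9710 bits (weight = 5/14)
Feature=1: H = 0.7642 bits (weight = 9/14)
H(Y|Feature) = (5/14)×0.9710 + (9/14)×0.7642 = 0.8380 bits

Information Gain = 0.8631 - 0.8380 = 0.0251 bits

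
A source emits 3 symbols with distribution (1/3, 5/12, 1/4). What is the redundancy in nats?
0.0211 nats

Redundancy measures how far a source is from maximum entropy:
R = H_max - H(X)

Maximum entropy for 3 symbols: H_max = log_e(3) = 1.0986 nats
Actual entropy: H(X) = 1.0776 nats
Redundancy: R = 1.0986 - 1.0776 = 0.0211 nats

This redundancy represents potential for compression: the source could be compressed by 0.0211 nats per symbol.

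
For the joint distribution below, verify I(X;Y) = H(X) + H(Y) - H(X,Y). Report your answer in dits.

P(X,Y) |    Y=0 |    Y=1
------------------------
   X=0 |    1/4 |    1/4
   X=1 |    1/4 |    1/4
I(X;Y) = 0.0000 dits

Mutual information has multiple equivalent forms:
- I(X;Y) = H(X) - H(X|Y)
- I(X;Y) = H(Y) - H(Y|X)
- I(X;Y) = H(X) + H(Y) - H(X,Y)

Computing all quantities:
H(X) = 0.3010, H(Y) = 0.3010, H(X,Y) = 0.6021
H(X|Y) = 0.3010, H(Y|X) = 0.3010

Verification:
H(X) - H(X|Y) = 0.3010 - 0.3010 = 0.0000
H(Y) - H(Y|X) = 0.3010 - 0.3010 = 0.0000
H(X) + H(Y) - H(X,Y) = 0.3010 + 0.3010 - 0.6021 = 0.0000

All forms give I(X;Y) = 0.0000 dits. ✓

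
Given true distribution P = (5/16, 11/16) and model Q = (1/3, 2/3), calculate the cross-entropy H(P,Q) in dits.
0.2702 dits

Cross-entropy: H(P,Q) = -Σ p(x) log q(x)

Alternatively: H(P,Q) = H(P) + D_KL(P||Q)
H(P) = 0.2697 dits
D_KL(P||Q) = 0.0004 dits

H(P,Q) = 0.2697 + 0.0004 = 0.2702 dits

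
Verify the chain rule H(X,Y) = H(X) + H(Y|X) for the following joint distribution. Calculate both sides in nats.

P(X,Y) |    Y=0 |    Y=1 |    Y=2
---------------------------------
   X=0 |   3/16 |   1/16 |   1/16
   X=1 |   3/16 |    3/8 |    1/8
H(X,Y) = 1.6021, H(X) = 0.6211, H(Y|X) = 0.9810 (all in nats)

Chain rule: H(X,Y) = H(X) + H(Y|X)

Left side — joint entropy directly:
H(X,Y) = -Σ p(x,y) log p(x,y) = 1.6021 nats

Right side — compute H(Y|X) from the conditional distributions:
P(X) = (5/16, 11/16), so H(X) = 0.6211 nats
H(Y|X) = Σ_x P(X=x) · H(Y|X=x):
  P(Y|X=0) = (3/5, 1/5, 1/5), H(Y|X=0) = 0.9503, weight P(X=0) = 5/16
  P(Y|X=1) = (3/11, 6/11, 2/11), H(Y|X=1) = 0.9949, weight P(X=1) = 11/16
H(Y|X) = 0.9810 nats

H(X) + H(Y|X) = 0.6211 + 0.9810 = 1.6021 nats

Both sides equal 1.6021 nats. ✓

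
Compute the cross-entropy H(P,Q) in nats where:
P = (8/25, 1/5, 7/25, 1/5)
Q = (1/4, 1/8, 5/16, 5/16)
1.4178 nats

Cross-entropy: H(P,Q) = -Σ p(x) log q(x)

Alternatively: H(P,Q) = H(P) + D_KL(P||Q)
H(P) = 1.3648 nats
D_KL(P||Q) = 0.0530 nats

H(P,Q) = 1.3648 + 0.0530 = 1.4178 nats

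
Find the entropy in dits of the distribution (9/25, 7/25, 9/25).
0.4743 dits

Shannon entropy is H(X) = -Σ p(x) log p(x).

For P = (9/25, 7/25, 9/25):
H = -9/25 × log_10(9/25) -7/25 × log_10(7/25) -9/25 × log_10(9/25)
H = 0.4743 dits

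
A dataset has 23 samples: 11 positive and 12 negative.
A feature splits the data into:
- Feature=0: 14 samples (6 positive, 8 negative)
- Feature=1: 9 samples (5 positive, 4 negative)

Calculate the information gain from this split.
0.0111 bits

Information Gain = H(Y) - H(Y|Feature)

Before split:
P(positive) = 11/23 = 0.4783
H(Y) = 0.9986 bits

After split:
Feature=0: H = 0.9852 bits (weight = 14/23)
Feature=1: H = 0.9911 bits (weight = 9/23)
H(Y|Feature) = (14/23)×0.9852 + (9/23)×0.9911 = 0.9875 bits

Information Gain = 0.9986 - 0.9875 = 0.0111 bits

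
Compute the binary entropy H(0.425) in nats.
0.6819 nats

The binary entropy function is:
H(p) = -p log(p) - (1-p) log(1-p)

H(0.425) = -0.425 × log_e(0.425) - 0.575 × log_e(0.575)
H(0.425) = 0.6819 nats

Note: Binary entropy is maximized at p=0.5 (H=1 bit) and minimized at p=0 or p=1 (H=0).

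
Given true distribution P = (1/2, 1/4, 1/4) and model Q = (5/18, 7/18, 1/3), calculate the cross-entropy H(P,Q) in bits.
1.6609 bits

Cross-entropy: H(P,Q) = -Σ p(x) log q(x)

Alternatively: H(P,Q) = H(P) + D_KL(P||Q)
H(P) = 1.5000 bits
D_KL(P||Q) = 0.1609 bits

H(P,Q) = 1.5000 + 0.1609 = 1.6609 bits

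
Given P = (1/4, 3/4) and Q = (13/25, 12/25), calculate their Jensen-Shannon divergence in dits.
0.0170 dits

Jensen-Shannon divergence is:
JSD(P||Q) = 0.5 × D_KL(P||M) + 0.5 × D_KL(Q||M)
where M = 0.5 × (P + Q) is the mixture distribution.

M = 0.5 × (1/4, 3/4) + 0.5 × (13/25, 12/25) = (0.385, 0.615)

D_KL(P||M) = 0.0178 dits
D_KL(Q||M) = 0.0162 dits

JSD(P||Q) = 0.5 × 0.0178 + 0.5 × 0.0162 = 0.0170 dits

Unlike KL divergence, JSD is symmetric and bounded: 0 ≤ JSD ≤ log(2).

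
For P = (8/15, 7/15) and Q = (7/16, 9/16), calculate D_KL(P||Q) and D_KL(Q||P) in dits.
D_KL(P||Q) = 0.0080, D_KL(Q||P) = 0.0080

KL divergence is not symmetric: D_KL(P||Q) ≠ D_KL(Q||P) in general.

D_KL(P||Q) = 0.0080 dits
D_KL(Q||P) = 0.0080 dits

In this case they happen to be equal (to 4 decimal places).

This asymmetry is why KL divergence is not a true distance metric.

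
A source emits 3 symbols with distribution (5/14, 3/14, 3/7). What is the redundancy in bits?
0.0543 bits

Redundancy measures how far a source is from maximum entropy:
R = H_max - H(X)

Maximum entropy for 3 symbols: H_max = log_2(3) = 1.5850 bits
Actual entropy: H(X) = 1.5306 bits
Redundancy: R = 1.5850 - 1.5306 = 0.0543 bits

This redundancy represents potential for compression: the source could be compressed by 0.0543 bits per symbol.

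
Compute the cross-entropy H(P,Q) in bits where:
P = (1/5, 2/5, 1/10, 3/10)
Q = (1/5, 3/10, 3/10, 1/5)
2.0294 bits

Cross-entropy: H(P,Q) = -Σ p(x) log q(x)

Alternatively: H(P,Q) = H(P) + D_KL(P||Q)
H(P) = 1.8464 bits
D_KL(P||Q) = 0.1830 bits

H(P,Q) = 1.8464 + 0.1830 = 2.0294 bits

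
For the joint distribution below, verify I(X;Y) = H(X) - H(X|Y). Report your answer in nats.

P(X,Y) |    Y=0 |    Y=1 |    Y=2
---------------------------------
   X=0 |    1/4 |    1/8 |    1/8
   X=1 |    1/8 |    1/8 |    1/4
I(X;Y) = 0.0425 nats

Mutual information has multiple equivalent forms:
- I(X;Y) = H(X) - H(X|Y)
- I(X;Y) = H(Y) - H(Y|X)
- I(X;Y) = H(X) + H(Y) - H(X,Y)

Computing all quantities:
H(X) = 0.6931, H(Y) = 1.0822, H(X,Y) = 1.7329
H(X|Y) = 0.6507, H(Y|X) = 1.0397

Verification:
H(X) - H(X|Y) = 0.6931 - 0.6507 = 0.0425
H(Y) - H(Y|X) = 1.0822 - 1.0397 = 0.0425
H(X) + H(Y) - H(X,Y) = 0.6931 + 1.0822 - 1.7329 = 0.0425

All forms give I(X;Y) = 0.0425 nats. ✓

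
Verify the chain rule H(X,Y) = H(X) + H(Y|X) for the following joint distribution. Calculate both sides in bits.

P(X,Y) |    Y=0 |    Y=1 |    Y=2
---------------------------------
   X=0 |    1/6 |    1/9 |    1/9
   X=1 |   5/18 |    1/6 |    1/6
H(X,Y) = 2.5102, H(X) = 0.9641, H(Y|X) = 1.5462 (all in bits)

Chain rule: H(X,Y) = H(X) + H(Y|X)

Left side — joint entropy directly:
H(X,Y) = -Σ p(x,y) log p(x,y) = 2.5102 bits

Right side — compute H(Y|X) from the conditional distributions:
P(X) = (7/18, 11/18), so H(X) = 0.9641 bits
H(Y|X) = Σ_x P(X=x) · H(Y|X=x):
  P(Y|X=0) = (3/7, 2/7, 2/7), H(Y|X=0) = 1.5567, weight P(X=0) = 7/18
  P(Y|X=1) = (5/11, 3/11, 3/11), H(Y|X=1) = 1.5395, weight P(X=1) = 11/18
H(Y|X) = 1.5462 bits

H(X) + H(Y|X) = 0.9641 + 1.5462 = 2.5102 bits

Both sides equal 2.5102 bits. ✓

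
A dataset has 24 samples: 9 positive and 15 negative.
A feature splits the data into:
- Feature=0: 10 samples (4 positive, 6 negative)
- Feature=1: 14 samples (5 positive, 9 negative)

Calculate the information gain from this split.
0.0014 bits

Information Gain = H(Y) - H(Y|Feature)

Before split:
P(positive) = 9/24 = 0.3750
H(Y) = 0.9544 bits

After split:
Feature=0: H = 0.9710 bits (weight = 10/24)
Feature=1: H = 0.9403 bits (weight = 14/24)
H(Y|Feature) = (10/24)×0.9710 + (14/24)×0.9403 = 0.9531 bits

Information Gain = 0.9544 - 0.9531 = 0.0014 bits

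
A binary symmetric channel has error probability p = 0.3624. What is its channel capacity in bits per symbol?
0.0553 bits

For a binary symmetric channel (BSC) with error probability p:
Capacity C = 1 - H(p) bits per symbol

where H(p) = -p log₂(p) - (1-p) log₂(1-p) is the binary entropy function.

H(0.3624) = 0.9447 bits
C = 1 - 0.9447 = 0.0553 bits per symbol

This means we can reliably transmit up to 0.0553 bits of information per channel use.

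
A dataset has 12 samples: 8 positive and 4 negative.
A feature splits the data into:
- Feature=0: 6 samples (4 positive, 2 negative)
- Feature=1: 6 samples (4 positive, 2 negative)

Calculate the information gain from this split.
0.0000 bits

Information Gain = H(Y) - H(Y|Feature)

Before split:
P(positive) = 8/12 = 0.6667
H(Y) = 0.9183 bits

After split:
Feature=0: H = 0.9183 bits (weight = 6/12)
Feature=1: H = 0.9183 bits (weight = 6/12)
H(Y|Feature) = (6/12)×0.9183 + (6/12)×0.9183 = 0.9183 bits

Information Gain = 0.9183 - 0.9183 = 0.0000 bits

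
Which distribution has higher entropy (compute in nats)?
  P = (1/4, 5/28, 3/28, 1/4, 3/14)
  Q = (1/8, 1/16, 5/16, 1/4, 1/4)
P

Computing entropies in nats:
H(P) = 1.5702
H(Q) = 1.4898

Distribution P has higher entropy.

Intuition: The distribution closer to uniform (more spread out) has higher entropy.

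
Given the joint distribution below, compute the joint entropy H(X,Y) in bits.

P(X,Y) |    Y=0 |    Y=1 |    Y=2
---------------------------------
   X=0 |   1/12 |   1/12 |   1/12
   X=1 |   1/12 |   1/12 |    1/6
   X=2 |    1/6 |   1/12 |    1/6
3.0850 bits

Joint entropy is H(X,Y) = -Σ_{x,y} p(x,y) log p(x,y).

Summing over all non-zero entries:
H(X,Y) = -[1/12·log_2(1/12) + 1/12·log_2(1/12) + 1/12·log_2(1/12) + 1/12·log_2(1/12) + 1/12·log_2(1/12) + 1/6·log_2(1/6) + 1/6·log_2(1/6) + 1/12·log_2(1/12) + 1/6·log_2(1/6)]
H(X,Y) = 3.0850 bits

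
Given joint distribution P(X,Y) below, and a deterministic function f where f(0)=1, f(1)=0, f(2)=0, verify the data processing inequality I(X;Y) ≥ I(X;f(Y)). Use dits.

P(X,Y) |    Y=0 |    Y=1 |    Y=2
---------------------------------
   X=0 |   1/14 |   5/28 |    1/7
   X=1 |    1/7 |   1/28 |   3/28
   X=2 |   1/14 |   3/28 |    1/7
I(X;Y) = 0.0275, I(X;f(Y)) = 0.0190, inequality holds: 0.0275 ≥ 0.0190

Data Processing Inequality: For any Markov chain X → Y → Z, we have I(X;Y) ≥ I(X;Z).

Here Z = f(Y) is a deterministic function of Y, forming X → Y → Z.

Original I(X;Y) = 0.0275 dits

After applying f:
P(X,Z) where Z=f(Y):
- P(X,Z=0) = P(X,Y=1) + P(X,Y=2)
- P(X,Z=1) = P(X,Y=0)

I(X;Z) = I(X;f(Y)) = 0.0190 dits

Verification: 0.0275 ≥ 0.0190 ✓

Information cannot be created by processing; the function f can only lose information about X.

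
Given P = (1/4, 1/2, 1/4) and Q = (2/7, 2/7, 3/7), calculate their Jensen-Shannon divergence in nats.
0.0273 nats

Jensen-Shannon divergence is:
JSD(P||Q) = 0.5 × D_KL(P||M) + 0.5 × D_KL(Q||M)
where M = 0.5 × (P + Q) is the mixture distribution.

M = 0.5 × (1/4, 1/2, 1/4) + 0.5 × (2/7, 2/7, 3/7) = (0.267857, 11/28, 0.339286)

D_KL(P||M) = 0.0270 nats
D_KL(Q||M) = 0.0276 nats

JSD(P||Q) = 0.5 × 0.0270 + 0.5 × 0.0276 = 0.0273 nats

Unlike KL divergence, JSD is symmetric and bounded: 0 ≤ JSD ≤ log(2).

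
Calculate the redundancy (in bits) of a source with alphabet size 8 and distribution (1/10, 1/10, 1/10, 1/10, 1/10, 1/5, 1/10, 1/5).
0.0781 bits

Redundancy measures how far a source is from maximum entropy:
R = H_max - H(X)

Maximum entropy for 8 symbols: H_max = log_2(8) = 3.0000 bits
Actual entropy: H(X) = 2.9219 bits
Redundancy: R = 3.0000 - 2.9219 = 0.0781 bits

This redundancy represents potential for compression: the source could be compressed by 0.0781 bits per symbol.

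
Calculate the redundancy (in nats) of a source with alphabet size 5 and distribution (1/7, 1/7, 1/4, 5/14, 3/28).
0.0999 nats

Redundancy measures how far a source is from maximum entropy:
R = H_max - H(X)

Maximum entropy for 5 symbols: H_max = log_e(5) = 1.6094 nats
Actual entropy: H(X) = 1.5096 nats
Redundancy: R = 1.6094 - 1.5096 = 0.0999 nats

This redundancy represents potential for compression: the source could be compressed by 0.0999 nats per symbol.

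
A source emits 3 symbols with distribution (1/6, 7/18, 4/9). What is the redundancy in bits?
0.1043 bits

Redundancy measures how far a source is from maximum entropy:
R = H_max - H(X)

Maximum entropy for 3 symbols: H_max = log_2(3) = 1.5850 bits
Actual entropy: H(X) = 1.4807 bits
Redundancy: R = 1.5850 - 1.4807 = 0.1043 bits

This redundancy represents potential for compression: the source could be compressed by 0.1043 bits per symbol.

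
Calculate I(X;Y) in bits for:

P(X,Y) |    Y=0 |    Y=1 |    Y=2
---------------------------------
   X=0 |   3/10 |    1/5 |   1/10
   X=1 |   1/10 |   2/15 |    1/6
0.0683 bits

Mutual information: I(X;Y) = H(X) + H(Y) - H(X,Y)

Marginals:
P(X) = (3/5, 2/5), H(X) = 0.9710 bits
P(Y) = (2/5, 1/3, 4/15), H(Y) = 1.5656 bits

Joint entropy: H(X,Y) = 2.4683 bits

I(X;Y) = 0.9710 + 1.5656 - 2.4683 = 0.0683 bits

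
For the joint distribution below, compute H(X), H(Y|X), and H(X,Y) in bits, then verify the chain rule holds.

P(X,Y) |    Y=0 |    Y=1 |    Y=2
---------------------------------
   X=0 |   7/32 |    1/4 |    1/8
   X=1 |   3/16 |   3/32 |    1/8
H(X,Y) = 2.5026, H(X) = 0.9745, H(Y|X) = 1.5281 (all in bits)

Chain rule: H(X,Y) = H(X) + H(Y|X)

Left side — joint entropy directly:
H(X,Y) = -Σ p(x,y) log p(x,y) = 2.5026 bits

Right side — compute H(Y|X) from the conditional distributions:
P(X) = (19/32, 13/32), so H(X) = 0.9745 bits
H(Y|X) = Σ_x P(X=x) · H(Y|X=x):
  P(Y|X=0) = (7/19, 8/19, 4/19), H(Y|X=0) = 1.5294, weight P(X=0) = 19/32
  P(Y|X=1) = (6/13, 3/13, 4/13), H(Y|X=1) = 1.5262, weight P(X=1) = 13/32
H(Y|X) = 1.5281 bits

H(X) + H(Y|X) = 0.9745 + 1.5281 = 2.5026 bits

Both sides equal 2.5026 bits. ✓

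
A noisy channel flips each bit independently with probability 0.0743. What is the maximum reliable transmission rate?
0.6182 bits

For a binary symmetric channel (BSC) with error probability p:
Capacity C = 1 - H(p) bits per symbol

where H(p) = -p log₂(p) - (1-p) log₂(1-p) is the binary entropy function.

H(0.0743) = 0.3818 bits
C = 1 - 0.3818 = 0.6182 bits per symbol

This means we can reliably transmit up to 0.6182 bits of information per channel use.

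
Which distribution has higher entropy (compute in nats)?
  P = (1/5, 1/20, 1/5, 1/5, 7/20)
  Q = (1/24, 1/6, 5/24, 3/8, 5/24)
P

Computing entropies in nats:
H(P) = 1.4829
H(Q) = 1.4524

Distribution P has higher entropy.

Intuition: The distribution closer to uniform (more spread out) has higher entropy.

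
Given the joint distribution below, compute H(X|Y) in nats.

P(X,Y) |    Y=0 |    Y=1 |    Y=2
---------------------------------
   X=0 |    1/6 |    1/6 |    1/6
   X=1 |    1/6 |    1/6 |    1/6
0.6931 nats

Using the chain rule: H(X|Y) = H(X,Y) - H(Y)

First, compute H(X,Y) = 1.7918 nats

Marginal P(Y) = (1/3, 1/3, 1/3)
H(Y) = 1.0986 nats

H(X|Y) = H(X,Y) - H(Y) = 1.7918 - 1.0986 = 0.6931 nats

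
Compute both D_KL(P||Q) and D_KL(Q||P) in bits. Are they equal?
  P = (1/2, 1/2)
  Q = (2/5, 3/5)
D_KL(P||Q) = 0.0294, D_KL(Q||P) = 0.0290

KL divergence is not symmetric: D_KL(P||Q) ≠ D_KL(Q||P) in general.

D_KL(P||Q) = 0.0294 bits
D_KL(Q||P) = 0.0290 bits

No, they are not equal!

This asymmetry is why KL divergence is not a true distance metric.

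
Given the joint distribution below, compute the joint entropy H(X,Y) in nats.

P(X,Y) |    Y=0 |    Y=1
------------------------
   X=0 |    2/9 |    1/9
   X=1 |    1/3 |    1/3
1.3108 nats

Joint entropy is H(X,Y) = -Σ_{x,y} p(x,y) log p(x,y).

Summing over all non-zero entries:
H(X,Y) = -[2/9·log_e(2/9) + 1/9·log_e(1/9) + 1/3·log_e(1/3) + 1/3·log_e(1/3)]
H(X,Y) = 1.3108 nats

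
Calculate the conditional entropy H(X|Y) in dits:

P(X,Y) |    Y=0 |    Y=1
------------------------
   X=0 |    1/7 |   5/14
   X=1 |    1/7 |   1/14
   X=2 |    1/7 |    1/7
0.4279 dits

Using the chain rule: H(X|Y) = H(X,Y) - H(Y)

First, compute H(X,Y) = 0.7245 dits

Marginal P(Y) = (3/7, 4/7)
H(Y) = 0.2966 dits

H(X|Y) = H(X,Y) - H(Y) = 0.7245 - 0.2966 = 0.4279 dits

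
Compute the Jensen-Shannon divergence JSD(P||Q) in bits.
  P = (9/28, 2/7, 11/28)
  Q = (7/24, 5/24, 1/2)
0.0096 bits

Jensen-Shannon divergence is:
JSD(P||Q) = 0.5 × D_KL(P||M) + 0.5 × D_KL(Q||M)
where M = 0.5 × (P + Q) is the mixture distribution.

M = 0.5 × (9/28, 2/7, 11/28) + 0.5 × (7/24, 5/24, 1/2) = (0.306548, 0.247024, 0.446429)

D_KL(P||M) = 0.0095 bits
D_KL(Q||M) = 0.0096 bits

JSD(P||Q) = 0.5 × 0.0095 + 0.5 × 0.0096 = 0.0096 bits

Unlike KL divergence, JSD is symmetric and bounded: 0 ≤ JSD ≤ log(2).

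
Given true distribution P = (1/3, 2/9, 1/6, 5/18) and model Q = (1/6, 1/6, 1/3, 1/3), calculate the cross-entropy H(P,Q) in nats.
1.4837 nats

Cross-entropy: H(P,Q) = -Σ p(x) log q(x)

Alternatively: H(P,Q) = H(P) + D_KL(P||Q)
H(P) = 1.3549 nats
D_KL(P||Q) = 0.1288 nats

H(P,Q) = 1.3549 + 0.1288 = 1.4837 nats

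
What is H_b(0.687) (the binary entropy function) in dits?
0.2699 dits

The binary entropy function is:
H(p) = -p log(p) - (1-p) log(1-p)

H(0.687) = -0.687 × log_10(0.687) - 0.313 × log_10(0.313)
H(0.687) = 0.2699 dits

Note: Binary entropy is maximized at p=0.5 (H=1 bit) and minimized at p=0 or p=1 (H=0).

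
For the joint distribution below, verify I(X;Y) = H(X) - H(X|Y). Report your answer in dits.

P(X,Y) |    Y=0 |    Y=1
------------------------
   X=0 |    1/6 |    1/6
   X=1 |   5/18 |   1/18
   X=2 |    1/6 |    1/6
I(X;Y) = 0.0243 dits

Mutual information has multiple equivalent forms:
- I(X;Y) = H(X) - H(X|Y)
- I(X;Y) = H(Y) - H(Y|X)
- I(X;Y) = H(X) + H(Y) - H(X,Y)

Computing all quantities:
H(X) = 0.4771, H(Y) = 0.2902, H(X,Y) = 0.7430
H(X|Y) = 0.4528, H(Y|X) = 0.2659

Verification:
H(X) - H(X|Y) = 0.4771 - 0.4528 = 0.0243
H(Y) - H(Y|X) = 0.2902 - 0.2659 = 0.0243
H(X) + H(Y) - H(X,Y) = 0.4771 + 0.2902 - 0.7430 = 0.0243

All forms give I(X;Y) = 0.0243 dits. ✓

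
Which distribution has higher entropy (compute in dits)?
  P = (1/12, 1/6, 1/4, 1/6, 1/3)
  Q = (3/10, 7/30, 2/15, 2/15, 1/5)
Q

Computing entropies in dits:
H(P) = 0.6589
H(Q) = 0.6775

Distribution Q has higher entropy.

Intuition: The distribution closer to uniform (more spread out) has higher entropy.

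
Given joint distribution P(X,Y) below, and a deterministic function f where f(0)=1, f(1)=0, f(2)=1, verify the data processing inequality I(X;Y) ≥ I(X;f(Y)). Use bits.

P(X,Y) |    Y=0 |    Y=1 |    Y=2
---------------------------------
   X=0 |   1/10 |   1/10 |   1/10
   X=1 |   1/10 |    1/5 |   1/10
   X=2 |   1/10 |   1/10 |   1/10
I(X;Y) = 0.0200, I(X;f(Y)) = 0.0200, inequality holds: 0.0200 ≥ 0.0200

Data Processing Inequality: For any Markov chain X → Y → Z, we have I(X;Y) ≥ I(X;Z).

Here Z = f(Y) is a deterministic function of Y, forming X → Y → Z.

Original I(X;Y) = 0.0200 bits

After applying f:
P(X,Z) where Z=f(Y):
- P(X,Z=0) = P(X,Y=1)
- P(X,Z=1) = P(X,Y=0) + P(X,Y=2)

I(X;Z) = I(X;f(Y)) = 0.0200 bits

Verification: 0.0200 ≥ 0.0200 ✓

Information cannot be created by processing; the function f can only lose information about X.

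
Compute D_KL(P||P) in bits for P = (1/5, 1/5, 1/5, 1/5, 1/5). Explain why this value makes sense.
0.0000 bits

KL divergence satisfies the Gibbs inequality: D_KL(P||Q) ≥ 0 for all distributions P, Q.

D_KL(P||Q) = Σ p(x) log(p(x)/q(x))
Each term is p(x) × log_2(p(x)/p(x)) = p(x) × log_2(1) = 0, so the sum is 0.
D_KL(P||Q) = 0.0000 bits

When P = Q, the KL divergence is exactly 0, as there is no 'divergence' between identical distributions.

This non-negativity is a fundamental property: relative entropy cannot be negative because it measures how different Q is from P.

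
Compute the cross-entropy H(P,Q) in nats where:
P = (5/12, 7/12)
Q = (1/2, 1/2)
0.6931 nats

Cross-entropy: H(P,Q) = -Σ p(x) log q(x)

Alternatively: H(P,Q) = H(P) + D_KL(P||Q)
H(P) = 0.6792 nats
D_KL(P||Q) = 0.0140 nats

H(P,Q) = 0.6792 + 0.0140 = 0.6931 nats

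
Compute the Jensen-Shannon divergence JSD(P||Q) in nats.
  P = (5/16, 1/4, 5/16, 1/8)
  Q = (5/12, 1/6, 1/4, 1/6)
0.0112 nats

Jensen-Shannon divergence is:
JSD(P||Q) = 0.5 × D_KL(P||M) + 0.5 × D_KL(Q||M)
where M = 0.5 × (P + Q) is the mixture distribution.

M = 0.5 × (5/16, 1/4, 5/16, 1/8) + 0.5 × (5/12, 1/6, 1/4, 1/6) = (0.364583, 5/24, 9/32, 0.145833)

D_KL(P||M) = 0.0111 nats
D_KL(Q||M) = 0.0113 nats

JSD(P||Q) = 0.5 × 0.0111 + 0.5 × 0.0113 = 0.0112 nats

Unlike KL divergence, JSD is symmetric and bounded: 0 ≤ JSD ≤ log(2).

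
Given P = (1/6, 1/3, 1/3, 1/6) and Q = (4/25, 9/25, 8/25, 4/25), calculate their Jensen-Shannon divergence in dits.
0.0002 dits

Jensen-Shannon divergence is:
JSD(P||Q) = 0.5 × D_KL(P||M) + 0.5 × D_KL(Q||M)
where M = 0.5 × (P + Q) is the mixture distribution.

M = 0.5 × (1/6, 1/3, 1/3, 1/6) + 0.5 × (4/25, 9/25, 8/25, 4/25) = (0.163333, 0.346667, 0.326667, 0.163333)

D_KL(P||M) = 0.0002 dits
D_KL(Q||M) = 0.0002 dits

JSD(P||Q) = 0.5 × 0.0002 + 0.5 × 0.0002 = 0.0002 dits

Unlike KL divergence, JSD is symmetric and bounded: 0 ≤ JSD ≤ log(2).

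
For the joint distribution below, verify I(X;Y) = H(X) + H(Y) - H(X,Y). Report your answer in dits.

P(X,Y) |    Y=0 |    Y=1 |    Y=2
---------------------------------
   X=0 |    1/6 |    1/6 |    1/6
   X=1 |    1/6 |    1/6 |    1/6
I(X;Y) = 0.0000 dits

Mutual information has multiple equivalent forms:
- I(X;Y) = H(X) - H(X|Y)
- I(X;Y) = H(Y) - H(Y|X)
- I(X;Y) = H(X) + H(Y) - H(X,Y)

Computing all quantities:
H(X) = 0.3010, H(Y) = 0.4771, H(X,Y) = 0.7782
H(X|Y) = 0.3010, H(Y|X) = 0.4771

Verification:
H(X) - H(X|Y) = 0.3010 - 0.3010 = 0.0000
H(Y) - H(Y|X) = 0.4771 - 0.4771 = 0.0000
H(X) + H(Y) - H(X,Y) = 0.3010 + 0.4771 - 0.7782 = 0.0000

All forms give I(X;Y) = 0.0000 dits. ✓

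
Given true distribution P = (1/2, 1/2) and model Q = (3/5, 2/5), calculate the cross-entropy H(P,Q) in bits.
1.0294 bits

Cross-entropy: H(P,Q) = -Σ p(x) log q(x)

Alternatively: H(P,Q) = H(P) + D_KL(P||Q)
H(P) = 1.0000 bits
D_KL(P||Q) = 0.0294 bits

H(P,Q) = 1.0000 + 0.0294 = 1.0294 bits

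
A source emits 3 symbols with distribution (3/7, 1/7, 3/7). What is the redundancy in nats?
0.0944 nats

Redundancy measures how far a source is from maximum entropy:
R = H_max - H(X)

Maximum entropy for 3 symbols: H_max = log_e(3) = 1.0986 nats
Actual entropy: H(X) = 1.0042 nats
Redundancy: R = 1.0986 - 1.0042 = 0.0944 nats

This redundancy represents potential for compression: the source could be compressed by 0.0944 nats per symbol.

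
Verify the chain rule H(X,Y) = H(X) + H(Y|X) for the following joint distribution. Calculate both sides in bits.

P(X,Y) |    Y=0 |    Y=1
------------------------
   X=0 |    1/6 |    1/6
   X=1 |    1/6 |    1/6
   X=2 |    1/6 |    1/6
H(X,Y) = 2.5850, H(X) = 1.5850, H(Y|X) = 1.0000 (all in bits)

Chain rule: H(X,Y) = H(X) + H(Y|X)

Left side — joint entropy directly:
H(X,Y) = -Σ p(x,y) log p(x,y) = 2.5850 bits

Right side — compute H(Y|X) from the conditional distributions:
P(X) = (1/3, 1/3, 1/3), so H(X) = 1.5850 bits
H(Y|X) = Σ_x P(X=x) · H(Y|X=x):
  P(Y|X=0) = (1/2, 1/2), H(Y|X=0) = 1.0000, weight P(X=0) = 1/3
  P(Y|X=1) = (1/2, 1/2), H(Y|X=1) = 1.0000, weight P(X=1) = 1/3
  P(Y|X=2) = (1/2, 1/2), H(Y|X=2) = 1.0000, weight P(X=2) = 1/3
H(Y|X) = 1.0000 bits

H(X) + H(Y|X) = 1.5850 + 1.0000 = 2.5850 bits

Both sides equal 2.5850 bits. ✓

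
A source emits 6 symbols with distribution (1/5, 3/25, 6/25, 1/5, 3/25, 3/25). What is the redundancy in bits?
0.0609 bits

Redundancy measures how far a source is from maximum entropy:
R = H_max - H(X)

Maximum entropy for 6 symbols: H_max = log_2(6) = 2.5850 bits
Actual entropy: H(X) = 2.5241 bits
Redundancy: R = 2.5850 - 2.5241 = 0.0609 bits

This redundancy represents potential for compression: the source could be compressed by 0.0609 bits per symbol.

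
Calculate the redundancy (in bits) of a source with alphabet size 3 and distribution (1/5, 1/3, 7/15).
0.0791 bits

Redundancy measures how far a source is from maximum entropy:
R = H_max - H(X)

Maximum entropy for 3 symbols: H_max = log_2(3) = 1.5850 bits
Actual entropy: H(X) = 1.5058 bits
Redundancy: R = 1.5850 - 1.5058 = 0.0791 bits

This redundancy represents potential for compression: the source could be compressed by 0.0791 bits per symbol.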